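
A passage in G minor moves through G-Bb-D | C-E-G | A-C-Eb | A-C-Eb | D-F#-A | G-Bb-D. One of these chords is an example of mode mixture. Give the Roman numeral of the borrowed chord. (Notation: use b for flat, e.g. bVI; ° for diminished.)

G minor has the diatonic set Gm, Adim, Bb, Cm, D, Eb, F (with V from harmonic minor). Of the given chords, G–Bb–D = Gm, A–C–Eb = Adim and D–F#–A = D are diatonic. C–E–G doesn't fit — on degree 4 G minor would have Cm (iv). C is the degree-4 chord of G major, so it is the borrowed IV.

IV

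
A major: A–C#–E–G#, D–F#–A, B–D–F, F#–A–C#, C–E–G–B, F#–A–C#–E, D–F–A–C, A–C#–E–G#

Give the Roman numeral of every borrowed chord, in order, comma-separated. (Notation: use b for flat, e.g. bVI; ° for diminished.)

ii°, bIIImaj7, iv7

A major has the diatonic set A, Bm, C#m, D, E, F#m, G#dim. A–C#–E–G# = Amaj7, D–F#–A = D, F#–A–C# = F#m and F#–A–C#–E = F#m7 all belong to that set. B–D–F is not: scale degree 2 in A major carries Bm (ii). In A minor the chord on that degree is Bdim, so here it functions as ii°, borrowed from the parallel minor. C–E–G–B is not: scale degree 3 in A major carries C#m (iii). In A minor the chord on that degree is Cmaj7, so here it functions as bIIImaj7, borrowed from the parallel minor. D–F–A–C doesn't fit — on degree 4 A major would have D (IV). Dm7 is the degree-4 chord of A minor, so it is the borrowed iv7.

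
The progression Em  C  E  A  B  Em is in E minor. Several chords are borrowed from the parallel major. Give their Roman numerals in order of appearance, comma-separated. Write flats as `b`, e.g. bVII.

E minor has the diatonic set Em, F#dim, G, Am, B, C, D (with V from harmonic minor). Of the given chords, Em, C and B are diatonic. E (E–G#–B) doesn't fit — on degree 1 E minor would have Em (i). E is the degree-1 chord of E major, so it is the borrowed I. A (A–C#–E) doesn't fit — on degree 4 E minor would have Am (iv). A is the degree-4 chord of E major, so it is the borrowed IV.

I, IV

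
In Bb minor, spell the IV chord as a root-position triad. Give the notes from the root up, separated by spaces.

IV is built on scale degree 4, which is Eb in both Bb minor and its parallel. Stacking thirds in Bb major on Eb gives Eb–G–Bb.

Eb G Bb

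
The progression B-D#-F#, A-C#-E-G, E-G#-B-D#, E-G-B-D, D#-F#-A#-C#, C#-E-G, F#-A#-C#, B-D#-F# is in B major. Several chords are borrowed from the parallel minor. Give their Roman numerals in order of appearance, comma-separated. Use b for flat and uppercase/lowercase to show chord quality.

bVII7, iv7, ii°

The diatonic triads in B major are B, C#m, D#m, E, F#, G#m, A#dim. B–D#–F# = B, E–G#–B–D# = Emaj7, D#–F#–A#–C# = D#m7 and F#–A#–C# = F# are all diatonic. A–C#–E–G is not: scale degree 7 in B major carries A#dim (vii°). In B minor the chord on that degree is A7, so here it functions as bVII7, borrowed from the parallel minor. But E–G–B–D is foreign: the diatonic IV on degree 4 is E, whereas Em7 comes from B minor. It is labeled iv7. But C#–E–G is foreign: the diatonic ii on degree 2 is C#m, whereas C#dim comes from B minor. It is labeled ii°.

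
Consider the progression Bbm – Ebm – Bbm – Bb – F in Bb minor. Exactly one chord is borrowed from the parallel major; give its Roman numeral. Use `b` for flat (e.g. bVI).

I

The diatonic triads in Bb minor (with V from harmonic minor) are Bbm, Cdim, Db, Ebm, F, Gb, Ab. Bbm, Ebm and F all belong to that set. Bb (Bb–D–F) is not: scale degree 1 in Bb minor carries Bbm (i). In Bb major the chord on that degree is Bb, so here it functions as I, borrowed from the parallel major.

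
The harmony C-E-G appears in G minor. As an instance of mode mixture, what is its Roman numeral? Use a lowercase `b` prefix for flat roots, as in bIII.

C is scale degree 4 in G minor. Diatonically G minor has Cm (iv) on that degree; C–E–G is instead the major chord native to G major, so it takes the label IV.

IV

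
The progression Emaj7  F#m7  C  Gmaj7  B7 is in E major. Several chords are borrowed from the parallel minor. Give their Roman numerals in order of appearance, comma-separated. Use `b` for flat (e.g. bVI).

In E major the diatonic chords are E, F#m, G#m, A, B, C#m, D#dim. Emaj7, F#m7 and B7 are all diatonic. C (C–E–G) doesn't fit — on degree 6 E major would have C#m (vi). C is the degree-6 chord of E minor, so it is the borrowed bVI. But Gmaj7 (G–B–D–F#) is foreign: the diatonic iii on degree 3 is G#m, whereas Gmaj7 comes from E minor. It is labeled bIIImaj7.

bVI, bIIImaj7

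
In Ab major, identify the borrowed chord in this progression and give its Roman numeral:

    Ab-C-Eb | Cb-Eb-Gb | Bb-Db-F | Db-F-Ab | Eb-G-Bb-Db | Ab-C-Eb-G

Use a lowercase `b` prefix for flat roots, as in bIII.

In Ab major the diatonic chords are Ab, Bbm, Cm, Db, Eb, Fm, Gdim. Ab–C–Eb = Ab, Bb–Db–F = Bbm, Db–F–Ab = Db, Eb–G–Bb–Db = Eb7 and Ab–C–Eb–G = Abmaj7 are all diatonic. Cb–Eb–Gb doesn't fit — on degree 3 Ab major would have Cm (iii). Cb is the degree-3 chord of Ab minor, so it is the borrowed bIII.

bIII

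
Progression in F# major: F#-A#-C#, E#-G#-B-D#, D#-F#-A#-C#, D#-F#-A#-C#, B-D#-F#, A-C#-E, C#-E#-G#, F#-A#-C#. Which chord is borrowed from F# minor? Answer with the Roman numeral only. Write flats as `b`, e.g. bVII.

bIII

In F# major the diatonic chords are F#, G#m, A#m, B, C#, D#m, E#dim. Of the given chords, F#–A#–C# = F#, E#–G#–B–D# = E#m7b5, D#–F#–A#–C# = D#m7, B–D#–F# = B and C#–E#–G# = C# are diatonic. A–C#–E is not: scale degree 3 in F# major carries A#m (iii). In F# minor the chord on that degree is A, so here it functions as bIII, borrowed from the parallel minor.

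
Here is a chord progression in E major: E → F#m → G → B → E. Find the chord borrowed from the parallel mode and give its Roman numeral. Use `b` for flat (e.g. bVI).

bIII

E major has the diatonic set E, F#m, G#m, A, B, C#m, D#dim. Of the given chords, E, F#m and B are diatonic. G (G–B–D) doesn't fit — on degree 3 E major would have G#m (iii). G is the degree-3 chord of E minor, so it is the borrowed bIII.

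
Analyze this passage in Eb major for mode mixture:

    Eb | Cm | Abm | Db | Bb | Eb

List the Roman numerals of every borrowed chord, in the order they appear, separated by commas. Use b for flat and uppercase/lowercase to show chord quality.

iv, bVII

The diatonic triads in Eb major are Eb, Fm, Gm, Ab, Bb, Cm, Ddim. Eb, Cm and Bb are all diatonic. Abm (Ab–Cb–Eb) doesn't fit — on degree 4 Eb major would have Ab (IV). Abm is the degree-4 chord of Eb minor, so it is the borrowed iv. But Db (Db–F–Ab) is foreign: the diatonic vii° on degree 7 is Ddim, whereas Db comes from Eb minor. It is labeled bVII.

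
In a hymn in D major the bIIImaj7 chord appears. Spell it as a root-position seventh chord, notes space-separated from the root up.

The root of bIIImaj7 is the lowered 3rd degree: F# becomes F. Stacking thirds in D minor on F gives F–A–C–E.

F A C E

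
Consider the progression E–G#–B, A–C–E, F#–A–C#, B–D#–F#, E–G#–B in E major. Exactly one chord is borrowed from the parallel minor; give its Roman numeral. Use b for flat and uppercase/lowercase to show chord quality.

E major has the diatonic set E, F#m, G#m, A, B, C#m, D#dim. E–G#–B = E, F#–A–C# = F#m and B–D#–F# = B are all diatonic. A–C–E is not: scale degree 4 in E major carries A (IV). In E minor the chord on that degree is Am, so here it functions as iv, borrowed from the parallel minor.

iv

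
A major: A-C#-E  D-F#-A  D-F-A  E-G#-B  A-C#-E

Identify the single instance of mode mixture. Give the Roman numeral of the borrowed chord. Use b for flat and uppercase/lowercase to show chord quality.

The diatonic triads in A major are A, Bm, C#m, D, E, F#m, G#dim. Of the given chords, A–C#–E = A, D–F#–A = D and E–G#–B = E are diatonic. D–F–A doesn't fit — on degree 4 A major would have D (IV). Dm is the degree-4 chord of A minor, so it is the borrowed iv.

iv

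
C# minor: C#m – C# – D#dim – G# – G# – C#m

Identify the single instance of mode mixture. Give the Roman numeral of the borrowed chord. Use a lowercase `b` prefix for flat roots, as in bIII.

In C# minor (with V from harmonic minor) the diatonic chords are C#m, D#dim, E, F#m, G#, A, B. C#m, D#dim and G# are all diatonic. C# (C#–E#–G#) doesn't fit — on degree 1 C# minor would have C#m (i). C# is the degree-1 chord of C# major, so it is the borrowed I.

I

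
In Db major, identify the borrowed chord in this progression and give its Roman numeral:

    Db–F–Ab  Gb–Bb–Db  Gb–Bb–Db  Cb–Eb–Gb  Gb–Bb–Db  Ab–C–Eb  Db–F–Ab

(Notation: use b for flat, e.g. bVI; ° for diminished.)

bVII

In Db major the diatonic chords are Db, Ebm, Fm, Gb, Ab, Bbm, Cdim. Db–F–Ab = Db, Gb–Bb–Db = Gb and Ab–C–Eb = Ab all belong to that set. Cb–Eb–Gb doesn't fit — on degree 7 Db major would have Cdim (vii°). Cb is the degree-7 chord of Db minor, so it is the borrowed bVII.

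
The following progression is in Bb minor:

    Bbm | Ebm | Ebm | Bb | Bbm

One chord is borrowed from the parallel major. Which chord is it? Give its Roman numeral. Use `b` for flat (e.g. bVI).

I

In Bb minor (with V from harmonic minor) the diatonic chords are Bbm, Cdim, Db, Ebm, F, Gb, Ab. Of the given chords, Bbm and Ebm are diatonic. But Bb (Bb–D–F) is foreign: the diatonic i on degree 1 is Bbm, whereas Bb comes from Bb major. It is labeled I.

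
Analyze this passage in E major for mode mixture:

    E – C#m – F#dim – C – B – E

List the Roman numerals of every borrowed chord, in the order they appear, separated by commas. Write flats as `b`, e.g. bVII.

In E major the diatonic chords are E, F#m, G#m, A, B, C#m, D#dim. Of the given chords, E, C#m and B are diatonic. F#dim (F#–A–C) doesn't fit — on degree 2 E major would have F#m (ii). F#dim is the degree-2 chord of E minor, so it is the borrowed ii°. C (C–E–G) is not: scale degree 6 in E major carries C#m (vi). In E minor the chord on that degree is C, so here it functions as bVI, borrowed from the parallel minor.

ii°, bVI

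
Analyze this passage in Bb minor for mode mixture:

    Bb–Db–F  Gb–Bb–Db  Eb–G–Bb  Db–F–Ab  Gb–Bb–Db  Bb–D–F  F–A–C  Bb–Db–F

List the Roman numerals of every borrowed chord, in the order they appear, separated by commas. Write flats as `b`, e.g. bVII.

In Bb minor (with V from harmonic minor) the diatonic chords are Bbm, Cdim, Db, Ebm, F, Gb, Ab. Bb–Db–F = Bbm, Gb–Bb–Db = Gb, Db–F–Ab = Db and F–A–C = F all belong to that set. Eb–G–Bb is not: scale degree 4 in Bb minor carries Ebm (iv). In Bb major the chord on that degree is Eb, so here it functions as IV, borrowed from the parallel major. Bb–D–F is not: scale degree 1 in Bb minor carries Bbm (i). In Bb major the chord on that degree is Bb, so here it functions as I, borrowed from the parallel major.

IV, I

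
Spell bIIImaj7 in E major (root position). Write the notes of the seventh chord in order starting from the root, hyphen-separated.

Scale degree 3 in E major is G#. bIIImaj7 uses the lowered form, G, taken from E minor. In E minor the chord on G is G–B–D–F#.

G-B-D-F#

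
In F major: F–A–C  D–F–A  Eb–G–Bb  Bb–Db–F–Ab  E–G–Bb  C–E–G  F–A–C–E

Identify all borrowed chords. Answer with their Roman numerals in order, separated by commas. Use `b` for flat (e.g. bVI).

The diatonic triads in F major are F, Gm, Am, Bb, C, Dm, Edim. F–A–C = F, D–F–A = Dm, E–G–Bb = Edim, C–E–G = C and F–A–C–E = Fmaj7 all belong to that set. Eb–G–Bb is not: scale degree 7 in F major carries Edim (vii°). In F minor the chord on that degree is Eb, so here it functions as bVII, borrowed from the parallel minor. Bb–Db–F–Ab doesn't fit — on degree 4 F major would have Bb (IV). Bbm7 is the degree-4 chord of F minor, so it is the borrowed iv7.

bVII, iv7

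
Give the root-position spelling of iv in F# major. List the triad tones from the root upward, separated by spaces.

B D F#

The root, B, is scale degree 4 — the same note in F# major and F# minor; only the chord quality changes. In F# minor the chord on B is B–D–F#.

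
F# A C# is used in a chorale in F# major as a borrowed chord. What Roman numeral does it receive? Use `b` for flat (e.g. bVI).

i

F# is scale degree 1 in F# major. F#–A–C# is a minor chord — the form found in F# minor, not the diatonic I (F#). Borrowed into F# major it is written i.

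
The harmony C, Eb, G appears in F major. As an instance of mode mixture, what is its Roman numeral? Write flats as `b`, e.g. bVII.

The root C is the diatonic 5th degree of F major; the borrowing shows in the chord quality. C–Eb–G is a minor chord — the form found in F minor, not the diatonic V (C). Borrowed into F major it is written v.

v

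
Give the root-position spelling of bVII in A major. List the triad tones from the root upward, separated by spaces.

Scale degree 7 in A major is G#. bVII uses the lowered form, G, taken from A minor. Stacking thirds in A minor on G gives G–B–D.

G B D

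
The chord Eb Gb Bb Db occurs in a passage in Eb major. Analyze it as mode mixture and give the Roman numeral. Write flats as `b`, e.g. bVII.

The root Eb is the diatonic 1st degree of Eb major; the borrowing shows in the chord quality. The diatonic chord on degree 1 would be Eb (I), but Eb–Gb–Bb–Db is the minor-seventh chord from Eb minor. As a borrowed chord it is labeled i7.

i7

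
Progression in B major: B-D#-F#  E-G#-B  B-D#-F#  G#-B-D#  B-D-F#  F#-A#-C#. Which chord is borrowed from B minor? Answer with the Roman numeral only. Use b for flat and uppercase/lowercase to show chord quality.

i

The diatonic triads in B major are B, C#m, D#m, E, F#, G#m, A#dim. Of the given chords, B–D#–F# = B, E–G#–B = E, G#–B–D# = G#m and F#–A#–C# = F# are diatonic. But B–D–F# is foreign: the diatonic I on degree 1 is B, whereas Bm comes from B minor. It is labeled i.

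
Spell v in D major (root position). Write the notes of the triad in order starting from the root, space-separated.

v is built on scale degree 5, which is A in both D major and its parallel. Stacking thirds in D minor on A gives A–C–E.

A C E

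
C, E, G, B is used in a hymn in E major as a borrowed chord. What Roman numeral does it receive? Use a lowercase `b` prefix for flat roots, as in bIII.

bVImaj7

In E major scale degree 6 is C#; C is its lowered form, from E minor. The diatonic chord on degree 6 would be C#m (vi), but C–E–G–B is the major-seventh chord from E minor. As a borrowed chord it is labeled bVImaj7.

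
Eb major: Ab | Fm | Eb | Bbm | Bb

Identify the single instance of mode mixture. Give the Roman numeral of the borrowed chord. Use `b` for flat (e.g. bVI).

v

In Eb major the diatonic chords are Eb, Fm, Gm, Ab, Bb, Cm, Ddim. Of the given chords, Ab, Fm, Eb and Bb are diatonic. Bbm (Bb–Db–F) is not: scale degree 5 in Eb major carries Bb (V). In Eb minor the chord on that degree is Bbm, so here it functions as v, borrowed from the parallel minor.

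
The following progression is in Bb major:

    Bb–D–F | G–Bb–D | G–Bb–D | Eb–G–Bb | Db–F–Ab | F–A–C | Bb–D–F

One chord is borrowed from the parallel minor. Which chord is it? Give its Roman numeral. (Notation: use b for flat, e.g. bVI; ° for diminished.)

In Bb major the diatonic chords are Bb, Cm, Dm, Eb, F, Gm, Adim. Of the given chords, Bb–D–F = Bb, G–Bb–D = Gm, Eb–G–Bb = Eb and F–A–C = F are diatonic. Db–F–Ab is not: scale degree 3 in Bb major carries Dm (iii). In Bb minor the chord on that degree is Db, so here it functions as bIII, borrowed from the parallel minor.

bIII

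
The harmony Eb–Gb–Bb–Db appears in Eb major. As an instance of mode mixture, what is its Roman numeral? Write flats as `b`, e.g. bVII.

The root Eb is the diatonic 1st degree of Eb major; the borrowing shows in the chord quality. The diatonic chord on degree 1 would be Eb (I), but Eb–Gb–Bb–Db is the minor-seventh chord from Eb minor. As a borrowed chord it is labeled i7.

i7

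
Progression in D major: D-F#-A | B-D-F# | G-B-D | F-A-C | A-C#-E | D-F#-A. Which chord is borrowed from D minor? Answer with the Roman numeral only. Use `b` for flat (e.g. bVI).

The diatonic triads in D major are D, Em, F#m, G, A, Bm, C#dim. Of the given chords, D–F#–A = D, B–D–F# = Bm, G–B–D = G and A–C#–E = A are diatonic. F–A–C doesn't fit — on degree 3 D major would have F#m (iii). F is the degree-3 chord of D minor, so it is the borrowed bIII.

bIII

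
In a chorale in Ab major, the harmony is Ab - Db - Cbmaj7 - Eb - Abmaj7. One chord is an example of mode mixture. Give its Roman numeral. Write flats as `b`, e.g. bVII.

bIIImaj7

The diatonic triads in Ab major are Ab, Bbm, Cm, Db, Eb, Fm, Gdim. Ab, Db, Eb and Abmaj7 all belong to that set. Cbmaj7 (Cb–Eb–Gb–Bb) is not: scale degree 3 in Ab major carries Cm (iii). In Ab minor the chord on that degree is Cbmaj7, so here it functions as bIIImaj7, borrowed from the parallel minor.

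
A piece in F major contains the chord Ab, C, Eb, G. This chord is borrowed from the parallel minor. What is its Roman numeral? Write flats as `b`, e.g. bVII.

bIIImaj7

The root Ab is the lowered 3rd scale degree — diatonically F major has A there. Ab–C–Eb–G is a major-seventh chord — the form found in F minor, not the diatonic iii (Am). Borrowed into F major it is written bIIImaj7.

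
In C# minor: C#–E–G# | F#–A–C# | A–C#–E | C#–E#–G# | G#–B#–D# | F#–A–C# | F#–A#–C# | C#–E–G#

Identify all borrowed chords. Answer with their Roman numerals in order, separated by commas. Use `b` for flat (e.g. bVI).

C# minor has the diatonic set C#m, D#dim, E, F#m, G#, A, B (with V from harmonic minor). C#–E–G# = C#m, F#–A–C# = F#m, A–C#–E = A and G#–B#–D# = G# are all diatonic. C#–E#–G# doesn't fit — on degree 1 C# minor would have C#m (i). C# is the degree-1 chord of C# major, so it is the borrowed I. F#–A#–C# doesn't fit — on degree 4 C# minor would have F#m (iv). F# is the degree-4 chord of C# major, so it is the borrowed IV.

I, IV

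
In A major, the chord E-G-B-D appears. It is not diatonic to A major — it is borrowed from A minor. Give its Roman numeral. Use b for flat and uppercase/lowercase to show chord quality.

v7

E is scale degree 5 in A major. Diatonically A major has E (V) on that degree; E–G–B–D is instead the minor-seventh chord native to A minor, so it takes the label v7.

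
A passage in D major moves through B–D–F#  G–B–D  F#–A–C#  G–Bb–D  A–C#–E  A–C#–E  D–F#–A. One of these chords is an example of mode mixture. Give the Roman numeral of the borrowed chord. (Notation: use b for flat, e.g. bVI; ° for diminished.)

D major has the diatonic set D, Em, F#m, G, A, Bm, C#dim. Of the given chords, B–D–F# = Bm, G–B–D = G, F#–A–C# = F#m, A–C#–E = A and D–F#–A = D are diatonic. G–Bb–D is not: scale degree 4 in D major carries G (IV). In D minor the chord on that degree is Gm, so here it functions as iv, borrowed from the parallel minor.

iv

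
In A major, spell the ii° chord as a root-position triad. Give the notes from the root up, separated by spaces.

The root, B, is scale degree 2 — the same note in A major and A minor; only the chord quality changes. Stacking thirds in A minor on B gives B–D–F.

B D F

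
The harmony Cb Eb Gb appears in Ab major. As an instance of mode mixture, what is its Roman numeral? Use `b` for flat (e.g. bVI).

The root Cb is the lowered 3rd scale degree — diatonically Ab major has C there. Cb–Eb–Gb is a major chord — the form found in Ab minor, not the diatonic iii (Cm). Borrowed into Ab major it is written bIII.

bIII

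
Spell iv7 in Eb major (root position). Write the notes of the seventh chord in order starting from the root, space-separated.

The root, Ab, is scale degree 4 — the same note in Eb major and Eb minor; only the chord quality changes. Building the minor-seventh chord from the parallel minor on Ab: Ab–Cb–Eb–Gb.

Ab Cb Eb Gb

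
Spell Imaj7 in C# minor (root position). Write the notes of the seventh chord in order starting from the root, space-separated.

The root, C#, is scale degree 1 — the same note in C# minor and C# major; only the chord quality changes. In C# major the chord on C# is C#–E#–G#–B#.

C# E# G# B#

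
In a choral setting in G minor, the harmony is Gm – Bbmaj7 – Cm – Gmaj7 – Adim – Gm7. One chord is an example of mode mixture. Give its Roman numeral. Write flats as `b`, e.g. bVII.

The diatonic triads in G minor (with V from harmonic minor) are Gm, Adim, Bb, Cm, D, Eb, F. Of the given chords, Gm, Bbmaj7, Cm, Adim and Gm7 are diatonic. Gmaj7 (G–B–D–F#) doesn't fit — on degree 1 G minor would have Gm (i). Gmaj7 is the degree-1 chord of G major, so it is the borrowed Imaj7.

Imaj7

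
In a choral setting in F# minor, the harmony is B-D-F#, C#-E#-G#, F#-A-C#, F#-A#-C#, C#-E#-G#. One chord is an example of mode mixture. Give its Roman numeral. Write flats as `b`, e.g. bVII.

In F# minor (with V from harmonic minor) the diatonic chords are F#m, G#dim, A, Bm, C#, D, E. B–D–F# = Bm, C#–E#–G# = C# and F#–A–C# = F#m are all diatonic. But F#–A#–C# is foreign: the diatonic i on degree 1 is F#m, whereas F# comes from F# major. It is labeled I.

I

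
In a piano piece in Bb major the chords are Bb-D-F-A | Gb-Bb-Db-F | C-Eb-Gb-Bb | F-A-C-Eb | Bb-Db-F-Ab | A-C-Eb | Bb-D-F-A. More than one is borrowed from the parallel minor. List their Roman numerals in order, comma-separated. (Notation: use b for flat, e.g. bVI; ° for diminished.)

bVImaj7, iiø7, i7

In Bb major the diatonic chords are Bb, Cm, Dm, Eb, F, Gm, Adim. Bb–D–F–A = Bbmaj7, F–A–C–Eb = F7 and A–C–Eb = Adim are all diatonic. Gb–Bb–Db–F is not: scale degree 6 in Bb major carries Gm (vi). In Bb minor the chord on that degree is Gbmaj7, so here it functions as bVImaj7, borrowed from the parallel minor. But C–Eb–Gb–Bb is foreign: the diatonic ii on degree 2 is Cm, whereas Cm7b5 comes from Bb minor. It is labeled iiø7. But Bb–Db–F–Ab is foreign: the diatonic I on degree 1 is Bb, whereas Bbm7 comes from Bb minor. It is labeled i7.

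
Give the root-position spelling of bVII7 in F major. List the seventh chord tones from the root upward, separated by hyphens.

Eb-G-Bb-Db

bVII7 is built on the lowered scale degree 7. In F major degree 7 is E; lowered it becomes Eb. Stacking thirds in F minor on Eb gives Eb–G–Bb–Db.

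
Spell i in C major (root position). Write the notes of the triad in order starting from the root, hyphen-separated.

C-Eb-G

i is built on scale degree 1, which is C in both C major and its parallel. Building the minor chord from the parallel minor on C: C–Eb–G.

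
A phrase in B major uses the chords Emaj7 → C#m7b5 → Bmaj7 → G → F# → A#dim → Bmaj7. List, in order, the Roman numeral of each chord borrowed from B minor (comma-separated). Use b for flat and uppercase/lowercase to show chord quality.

In B major the diatonic chords are B, C#m, D#m, E, F#, G#m, A#dim. Emaj7, Bmaj7, F# and A#dim are all diatonic. C#m7b5 (C#–E–G–B) doesn't fit — on degree 2 B major would have C#m (ii). C#m7b5 is the degree-2 chord of B minor, so it is the borrowed iiø7. G (G–B–D) doesn't fit — on degree 6 B major would have G#m (vi). G is the degree-6 chord of B minor, so it is the borrowed bVI.

iiø7, bVI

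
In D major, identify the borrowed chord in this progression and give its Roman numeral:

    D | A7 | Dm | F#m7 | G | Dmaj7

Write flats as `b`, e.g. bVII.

i

The diatonic triads in D major are D, Em, F#m, G, A, Bm, C#dim. Of the given chords, D, A7, F#m7, G and Dmaj7 are diatonic. But Dm (D–F–A) is foreign: the diatonic I on degree 1 is D, whereas Dm comes from D minor. It is labeled i.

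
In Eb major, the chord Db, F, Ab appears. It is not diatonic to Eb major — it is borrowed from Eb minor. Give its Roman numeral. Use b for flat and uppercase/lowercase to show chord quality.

Db is the lowered form of scale degree 7 in Eb major (the diatonic degree 7 is D). Diatonically Eb major has Ddim (vii°) on that degree; Db–F–Ab is instead the major chord native to Eb minor, so it takes the label bVII.

bVII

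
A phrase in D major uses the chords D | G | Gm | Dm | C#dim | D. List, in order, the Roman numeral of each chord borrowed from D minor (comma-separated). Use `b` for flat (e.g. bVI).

The diatonic triads in D major are D, Em, F#m, G, A, Bm, C#dim. D, G and C#dim all belong to that set. Gm (G–Bb–D) doesn't fit — on degree 4 D major would have G (IV). Gm is the degree-4 chord of D minor, so it is the borrowed iv. Dm (D–F–A) is not: scale degree 1 in D major carries D (I). In D minor the chord on that degree is Dm, so here it functions as i, borrowed from the parallel minor.

iv, i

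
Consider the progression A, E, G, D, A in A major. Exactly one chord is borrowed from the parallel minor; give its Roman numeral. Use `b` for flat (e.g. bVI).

A major has the diatonic set A, Bm, C#m, D, E, F#m, G#dim. Of the given chords, A, E and D are diatonic. G (G–B–D) doesn't fit — on degree 7 A major would have G#dim (vii°). G is the degree-7 chord of A minor, so it is the borrowed bVII.

bVII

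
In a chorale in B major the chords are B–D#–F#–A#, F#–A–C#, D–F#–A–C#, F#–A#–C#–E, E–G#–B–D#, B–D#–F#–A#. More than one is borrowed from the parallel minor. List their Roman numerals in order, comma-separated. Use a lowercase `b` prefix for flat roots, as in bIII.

In B major the diatonic chords are B, C#m, D#m, E, F#, G#m, A#dim. Of the given chords, B–D#–F#–A# = Bmaj7, F#–A#–C#–E = F#7 and E–G#–B–D# = Emaj7 are diatonic. But F#–A–C# is foreign: the diatonic V on degree 5 is F#, whereas F#m comes from B minor. It is labeled v. D–F#–A–C# doesn't fit — on degree 3 B major would have D#m (iii). Dmaj7 is the degree-3 chord of B minor, so it is the borrowed bIIImaj7.

v, bIIImaj7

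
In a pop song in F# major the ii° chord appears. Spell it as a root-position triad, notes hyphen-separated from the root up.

G#-B-D

The root, G#, is scale degree 2 — the same note in F# major and F# minor; only the chord quality changes. Building the diminished chord from the parallel minor on G#: G#–B–D.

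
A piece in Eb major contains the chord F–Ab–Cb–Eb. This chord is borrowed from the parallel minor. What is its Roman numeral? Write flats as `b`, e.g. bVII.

iiø7

F is scale degree 2 in Eb major. Diatonically Eb major has Fm (ii) on that degree; F–Ab–Cb–Eb is instead the half-diminished-seventh chord native to Eb minor, so it takes the label iiø7.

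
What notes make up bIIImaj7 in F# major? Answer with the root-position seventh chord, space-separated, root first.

A C# E G#

bIIImaj7 is built on the lowered scale degree 3. In F# major degree 3 is A#; lowered it becomes A. In F# minor the chord on A is A–C#–E–G#.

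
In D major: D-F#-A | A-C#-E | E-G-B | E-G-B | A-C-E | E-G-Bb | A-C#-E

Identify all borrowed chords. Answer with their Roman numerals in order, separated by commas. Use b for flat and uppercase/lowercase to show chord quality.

v, ii°

D major has the diatonic set D, Em, F#m, G, A, Bm, C#dim. D–F#–A = D, A–C#–E = A and E–G–B = Em are all diatonic. But A–C–E is foreign: the diatonic V on degree 5 is A, whereas Am comes from D minor. It is labeled v. But E–G–Bb is foreign: the diatonic ii on degree 2 is Em, whereas Edim comes from D minor. It is labeled ii°.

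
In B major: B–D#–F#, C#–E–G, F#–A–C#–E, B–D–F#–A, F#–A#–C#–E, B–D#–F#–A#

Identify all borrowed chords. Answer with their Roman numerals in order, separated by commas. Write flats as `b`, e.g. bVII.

ii°, v7, i7

The diatonic triads in B major are B, C#m, D#m, E, F#, G#m, A#dim. B–D#–F# = B, F#–A#–C#–E = F#7 and B–D#–F#–A# = Bmaj7 are all diatonic. C#–E–G doesn't fit — on degree 2 B major would have C#m (ii). C#dim is the degree-2 chord of B minor, so it is the borrowed ii°. F#–A–C#–E is not: scale degree 5 in B major carries F# (V). In B minor the chord on that degree is F#m7, so here it functions as v7, borrowed from the parallel minor. But B–D–F#–A is foreign: the diatonic I on degree 1 is B, whereas Bm7 comes from B minor. It is labeled i7.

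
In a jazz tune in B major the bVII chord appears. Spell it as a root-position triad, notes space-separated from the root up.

A C# E

Scale degree 7 in B major is A#. bVII uses the lowered form, A, taken from B minor. Stacking thirds in B minor on A gives A–C#–E.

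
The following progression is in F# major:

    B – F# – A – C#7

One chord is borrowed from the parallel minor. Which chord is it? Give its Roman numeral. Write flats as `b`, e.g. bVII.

F# major has the diatonic set F#, G#m, A#m, B, C#, D#m, E#dim. B, F# and C#7 are all diatonic. A (A–C#–E) is not: scale degree 3 in F# major carries A#m (iii). In F# minor the chord on that degree is A, so here it functions as bIII, borrowed from the parallel minor.

bIII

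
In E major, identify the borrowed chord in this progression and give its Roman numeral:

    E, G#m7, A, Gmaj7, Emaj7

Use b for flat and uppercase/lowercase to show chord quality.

bIIImaj7

In E major the diatonic chords are E, F#m, G#m, A, B, C#m, D#dim. Of the given chords, E, G#m7, A and Emaj7 are diatonic. Gmaj7 (G–B–D–F#) doesn't fit — on degree 3 E major would have G#m (iii). Gmaj7 is the degree-3 chord of E minor, so it is the borrowed bIIImaj7.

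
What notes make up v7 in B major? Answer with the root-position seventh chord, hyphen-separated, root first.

v7 is built on scale degree 5, which is F# in both B major and its parallel. Stacking thirds in B minor on F# gives F#–A–C#–E.

F#-A-C#-E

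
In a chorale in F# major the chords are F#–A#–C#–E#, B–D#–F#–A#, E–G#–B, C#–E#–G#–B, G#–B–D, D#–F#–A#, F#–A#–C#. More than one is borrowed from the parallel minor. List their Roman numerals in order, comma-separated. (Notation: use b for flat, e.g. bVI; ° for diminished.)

F# major has the diatonic set F#, G#m, A#m, B, C#, D#m, E#dim. F#–A#–C#–E# = F#maj7, B–D#–F#–A# = Bmaj7, C#–E#–G#–B = C#7, D#–F#–A# = D#m and F#–A#–C# = F# all belong to that set. E–G#–B is not: scale degree 7 in F# major carries E#dim (vii°). In F# minor the chord on that degree is E, so here it functions as bVII, borrowed from the parallel minor. G#–B–D is not: scale degree 2 in F# major carries G#m (ii). In F# minor the chord on that degree is G#dim, so here it functions as ii°, borrowed from the parallel minor.

bVII, ii°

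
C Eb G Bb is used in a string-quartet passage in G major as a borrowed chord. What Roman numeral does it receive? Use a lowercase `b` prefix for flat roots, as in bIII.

The root C is the diatonic 4th degree of G major; the borrowing shows in the chord quality. The diatonic chord on degree 4 would be C (IV), but C–Eb–G–Bb is the minor-seventh chord from G minor. As a borrowed chord it is labeled iv7.

iv7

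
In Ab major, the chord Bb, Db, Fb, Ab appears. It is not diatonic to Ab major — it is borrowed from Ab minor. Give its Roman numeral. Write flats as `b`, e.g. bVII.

iiø7

The root Bb is the diatonic 2nd degree of Ab major; the borrowing shows in the chord quality. Bb–Db–Fb–Ab is a half-diminished-seventh chord — the form found in Ab minor, not the diatonic ii (Bbm). Borrowed into Ab major it is written iiø7.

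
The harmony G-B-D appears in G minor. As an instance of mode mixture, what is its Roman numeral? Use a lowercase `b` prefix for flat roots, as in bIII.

I

G is scale degree 1 in G minor. Diatonically G minor has Gm (i) on that degree; G–B–D is instead the major chord native to G major, so it takes the label I.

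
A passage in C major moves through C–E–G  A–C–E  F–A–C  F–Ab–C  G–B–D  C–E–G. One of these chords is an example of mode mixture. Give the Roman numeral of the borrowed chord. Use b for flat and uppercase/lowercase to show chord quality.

iv

In C major the diatonic chords are C, Dm, Em, F, G, Am, Bdim. Of the given chords, C–E–G = C, A–C–E = Am, F–A–C = F and G–B–D = G are diatonic. F–Ab–C is not: scale degree 4 in C major carries F (IV). In C minor the chord on that degree is Fm, so here it functions as iv, borrowed from the parallel minor.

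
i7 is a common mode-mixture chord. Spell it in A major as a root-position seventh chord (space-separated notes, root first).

The root, A, is scale degree 1 — the same note in A major and A minor; only the chord quality changes. In A minor the chord on A is A–C–E–G.

A C E G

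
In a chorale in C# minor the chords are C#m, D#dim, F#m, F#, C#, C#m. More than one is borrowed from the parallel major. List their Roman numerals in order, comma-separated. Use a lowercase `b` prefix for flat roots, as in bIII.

In C# minor (with V from harmonic minor) the diatonic chords are C#m, D#dim, E, F#m, G#, A, B. C#m, D#dim and F#m all belong to that set. F# (F#–A#–C#) doesn't fit — on degree 4 C# minor would have F#m (iv). F# is the degree-4 chord of C# major, so it is the borrowed IV. C# (C#–E#–G#) doesn't fit — on degree 1 C# minor would have C#m (i). C# is the degree-1 chord of C# major, so it is the borrowed I.

IV, I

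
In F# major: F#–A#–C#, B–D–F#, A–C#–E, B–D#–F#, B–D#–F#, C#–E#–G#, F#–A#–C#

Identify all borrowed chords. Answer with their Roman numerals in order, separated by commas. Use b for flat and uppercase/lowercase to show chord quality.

iv, bIII

In F# major the diatonic chords are F#, G#m, A#m, B, C#, D#m, E#dim. F#–A#–C# = F#, B–D#–F# = B and C#–E#–G# = C# all belong to that set. But B–D–F# is foreign: the diatonic IV on degree 4 is B, whereas Bm comes from F# minor. It is labeled iv. A–C#–E is not: scale degree 3 in F# major carries A#m (iii). In F# minor the chord on that degree is A, so here it functions as bIII, borrowed from the parallel minor.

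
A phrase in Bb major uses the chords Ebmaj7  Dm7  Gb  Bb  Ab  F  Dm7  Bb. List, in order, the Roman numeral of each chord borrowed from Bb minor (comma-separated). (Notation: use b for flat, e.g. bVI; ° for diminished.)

The diatonic triads in Bb major are Bb, Cm, Dm, Eb, F, Gm, Adim. Ebmaj7, Dm7, Bb and F all belong to that set. Gb (Gb–Bb–Db) doesn't fit — on degree 6 Bb major would have Gm (vi). Gb is the degree-6 chord of Bb minor, so it is the borrowed bVI. Ab (Ab–C–Eb) doesn't fit — on degree 7 Bb major would have Adim (vii°). Ab is the degree-7 chord of Bb minor, so it is the borrowed bVII.

bVI, bVII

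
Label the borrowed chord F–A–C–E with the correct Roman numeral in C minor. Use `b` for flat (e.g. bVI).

The root F is the diatonic 4th degree of C minor; the borrowing shows in the chord quality. The diatonic chord on degree 4 would be Fm (iv), but F–A–C–E is the major-seventh chord from C major. As a borrowed chord it is labeled IVmaj7.

IVmaj7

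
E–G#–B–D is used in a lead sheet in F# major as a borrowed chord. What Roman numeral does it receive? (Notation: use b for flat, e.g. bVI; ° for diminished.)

bVII7

The root E is the lowered 7th scale degree — diatonically F# major has E# there. Diatonically F# major has E#dim (vii°) on that degree; E–G#–B–D is instead the dominant-seventh chord native to F# minor, so it takes the label bVII7.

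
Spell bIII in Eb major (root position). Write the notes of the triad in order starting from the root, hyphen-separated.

Gb-Bb-Db

The root of bIII is the lowered 3rd degree: G becomes Gb. Building the major chord from the parallel minor on Gb: Gb–Bb–Db.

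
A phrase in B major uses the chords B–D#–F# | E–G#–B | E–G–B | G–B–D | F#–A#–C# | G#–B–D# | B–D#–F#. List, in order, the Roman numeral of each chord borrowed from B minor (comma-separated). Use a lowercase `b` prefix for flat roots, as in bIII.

iv, bVI

In B major the diatonic chords are B, C#m, D#m, E, F#, G#m, A#dim. B–D#–F# = B, E–G#–B = E, F#–A#–C# = F# and G#–B–D# = G#m all belong to that set. But E–G–B is foreign: the diatonic IV on degree 4 is E, whereas Em comes from B minor. It is labeled iv. But G–B–D is foreign: the diatonic vi on degree 6 is G#m, whereas G comes from B minor. It is labeled bVI.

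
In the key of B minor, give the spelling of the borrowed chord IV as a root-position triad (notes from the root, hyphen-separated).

The root, E, is scale degree 4 — the same note in B minor and B major; only the chord quality changes. Stacking thirds in B major on E gives E–G#–B.

E-G#-B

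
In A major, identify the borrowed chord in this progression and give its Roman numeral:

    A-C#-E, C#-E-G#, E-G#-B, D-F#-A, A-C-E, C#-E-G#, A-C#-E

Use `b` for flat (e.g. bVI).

The diatonic triads in A major are A, Bm, C#m, D, E, F#m, G#dim. Of the given chords, A–C#–E = A, C#–E–G# = C#m, E–G#–B = E and D–F#–A = D are diatonic. A–C–E is not: scale degree 1 in A major carries A (I). In A minor the chord on that degree is Am, so here it functions as i, borrowed from the parallel minor.

i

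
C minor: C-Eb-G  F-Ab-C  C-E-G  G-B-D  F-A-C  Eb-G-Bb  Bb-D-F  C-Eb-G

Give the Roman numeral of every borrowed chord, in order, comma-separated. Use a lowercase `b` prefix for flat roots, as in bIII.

I, IV

C minor has the diatonic set Cm, Ddim, Eb, Fm, G, Ab, Bb (with V from harmonic minor). C–Eb–G = Cm, F–Ab–C = Fm, G–B–D = G, Eb–G–Bb = Eb and Bb–D–F = Bb all belong to that set. But C–E–G is foreign: the diatonic i on degree 1 is Cm, whereas C comes from C major. It is labeled I. F–A–C is not: scale degree 4 in C minor carries Fm (iv). In C major the chord on that degree is F, so here it functions as IV, borrowed from the parallel major.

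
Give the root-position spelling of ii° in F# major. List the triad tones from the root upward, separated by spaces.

The root, G#, is scale degree 2 — the same note in F# major and F# minor; only the chord quality changes. Stacking thirds in F# minor on G# gives G#–B–D.

G# B D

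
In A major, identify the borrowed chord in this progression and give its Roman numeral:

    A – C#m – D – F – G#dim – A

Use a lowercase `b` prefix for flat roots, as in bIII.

In A major the diatonic chords are A, Bm, C#m, D, E, F#m, G#dim. A, C#m, D and G#dim all belong to that set. But F (F–A–C) is foreign: the diatonic vi on degree 6 is F#m, whereas F comes from A minor. It is labeled bVI.

bVI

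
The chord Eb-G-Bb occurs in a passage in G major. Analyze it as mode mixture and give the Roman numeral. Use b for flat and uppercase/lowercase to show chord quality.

bVI

In G major scale degree 6 is E; Eb is its lowered form, from G minor. Diatonically G major has Em (vi) on that degree; Eb–G–Bb is instead the major chord native to G minor, so it takes the label bVI.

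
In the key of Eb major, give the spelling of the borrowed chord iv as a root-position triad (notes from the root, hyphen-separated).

iv is built on scale degree 4, which is Ab in both Eb major and its parallel. Building the minor chord from the parallel minor on Ab: Ab–Cb–Eb.

Ab-Cb-Eb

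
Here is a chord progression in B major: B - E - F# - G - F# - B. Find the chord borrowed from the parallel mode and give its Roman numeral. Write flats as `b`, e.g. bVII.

In B major the diatonic chords are B, C#m, D#m, E, F#, G#m, A#dim. Of the given chords, B, E and F# are diatonic. But G (G–B–D) is foreign: the diatonic vi on degree 6 is G#m, whereas G comes from B minor. It is labeled bVI.

bVI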